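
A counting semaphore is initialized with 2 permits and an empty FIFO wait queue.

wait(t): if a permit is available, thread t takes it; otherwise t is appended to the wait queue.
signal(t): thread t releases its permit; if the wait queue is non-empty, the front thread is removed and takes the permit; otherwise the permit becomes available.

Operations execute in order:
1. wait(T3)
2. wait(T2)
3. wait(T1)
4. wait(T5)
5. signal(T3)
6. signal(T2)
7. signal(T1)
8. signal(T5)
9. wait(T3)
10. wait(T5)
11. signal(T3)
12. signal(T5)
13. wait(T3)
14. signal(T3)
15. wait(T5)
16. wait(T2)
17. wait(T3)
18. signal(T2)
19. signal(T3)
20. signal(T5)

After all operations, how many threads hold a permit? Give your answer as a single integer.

Step 1: wait(T3) -> count=1 queue=[] holders={T3}
Step 2: wait(T2) -> count=0 queue=[] holders={T2,T3}
Step 3: wait(T1) -> count=0 queue=[T1] holders={T2,T3}
Step 4: wait(T5) -> count=0 queue=[T1,T5] holders={T2,T3}
Step 5: signal(T3) -> count=0 queue=[T5] holders={T1,T2}
Step 6: signal(T2) -> count=0 queue=[] holders={T1,T5}
Step 7: signal(T1) -> count=1 queue=[] holders={T5}
Step 8: signal(T5) -> count=2 queue=[] holders={none}
Step 9: wait(T3) -> count=1 queue=[] holders={T3}
Step 10: wait(T5) -> count=0 queue=[] holders={T3,T5}
Step 11: signal(T3) -> count=1 queue=[] holders={T5}
Step 12: signal(T5) -> count=2 queue=[] holders={none}
Step 13: wait(T3) -> count=1 queue=[] holders={T3}
Step 14: signal(T3) -> count=2 queue=[] holders={none}
Step 15: wait(T5) -> count=1 queue=[] holders={T5}
Step 16: wait(T2) -> count=0 queue=[] holders={T2,T5}
Step 17: wait(T3) -> count=0 queue=[T3] holders={T2,T5}
Step 18: signal(T2) -> count=0 queue=[] holders={T3,T5}
Step 19: signal(T3) -> count=1 queue=[] holders={T5}
Step 20: signal(T5) -> count=2 queue=[] holders={none}
Final holders: {none} -> 0 thread(s)

Answer: 0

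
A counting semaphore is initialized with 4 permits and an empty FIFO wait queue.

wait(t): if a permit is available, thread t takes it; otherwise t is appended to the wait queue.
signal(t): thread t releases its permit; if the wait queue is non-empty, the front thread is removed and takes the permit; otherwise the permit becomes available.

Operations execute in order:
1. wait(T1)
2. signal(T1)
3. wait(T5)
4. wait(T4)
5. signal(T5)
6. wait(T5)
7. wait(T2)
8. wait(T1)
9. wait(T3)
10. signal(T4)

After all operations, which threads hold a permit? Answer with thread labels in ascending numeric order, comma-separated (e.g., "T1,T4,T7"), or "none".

Answer: T1,T2,T3,T5

Derivation:
Step 1: wait(T1) -> count=3 queue=[] holders={T1}
Step 2: signal(T1) -> count=4 queue=[] holders={none}
Step 3: wait(T5) -> count=3 queue=[] holders={T5}
Step 4: wait(T4) -> count=2 queue=[] holders={T4,T5}
Step 5: signal(T5) -> count=3 queue=[] holders={T4}
Step 6: wait(T5) -> count=2 queue=[] holders={T4,T5}
Step 7: wait(T2) -> count=1 queue=[] holders={T2,T4,T5}
Step 8: wait(T1) -> count=0 queue=[] holders={T1,T2,T4,T5}
Step 9: wait(T3) -> count=0 queue=[T3] holders={T1,T2,T4,T5}
Step 10: signal(T4) -> count=0 queue=[] holders={T1,T2,T3,T5}
Final holders: T1,T2,T3,T5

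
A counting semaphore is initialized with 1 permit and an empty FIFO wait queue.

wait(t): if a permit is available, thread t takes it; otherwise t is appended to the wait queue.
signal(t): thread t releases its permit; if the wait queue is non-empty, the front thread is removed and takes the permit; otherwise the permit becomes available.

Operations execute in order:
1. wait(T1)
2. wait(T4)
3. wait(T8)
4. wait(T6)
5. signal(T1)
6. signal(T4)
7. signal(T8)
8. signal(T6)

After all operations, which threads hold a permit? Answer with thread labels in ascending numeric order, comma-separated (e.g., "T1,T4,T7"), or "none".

Step 1: wait(T1) -> count=0 queue=[] holders={T1}
Step 2: wait(T4) -> count=0 queue=[T4] holders={T1}
Step 3: wait(T8) -> count=0 queue=[T4,T8] holders={T1}
Step 4: wait(T6) -> count=0 queue=[T4,T8,T6] holders={T1}
Step 5: signal(T1) -> count=0 queue=[T8,T6] holders={T4}
Step 6: signal(T4) -> count=0 queue=[T6] holders={T8}
Step 7: signal(T8) -> count=0 queue=[] holders={T6}
Step 8: signal(T6) -> count=1 queue=[] holders={none}
Final holders: none

Answer: none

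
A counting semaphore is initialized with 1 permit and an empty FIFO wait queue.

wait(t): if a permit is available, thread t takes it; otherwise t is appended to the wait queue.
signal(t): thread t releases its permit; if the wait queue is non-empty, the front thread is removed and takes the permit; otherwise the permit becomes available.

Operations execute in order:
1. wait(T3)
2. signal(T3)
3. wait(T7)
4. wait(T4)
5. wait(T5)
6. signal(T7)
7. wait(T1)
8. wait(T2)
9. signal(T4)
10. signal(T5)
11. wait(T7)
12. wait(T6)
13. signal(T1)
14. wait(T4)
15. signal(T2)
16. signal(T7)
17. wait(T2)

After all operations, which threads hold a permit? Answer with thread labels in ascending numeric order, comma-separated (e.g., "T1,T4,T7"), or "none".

Step 1: wait(T3) -> count=0 queue=[] holders={T3}
Step 2: signal(T3) -> count=1 queue=[] holders={none}
Step 3: wait(T7) -> count=0 queue=[] holders={T7}
Step 4: wait(T4) -> count=0 queue=[T4] holders={T7}
Step 5: wait(T5) -> count=0 queue=[T4,T5] holders={T7}
Step 6: signal(T7) -> count=0 queue=[T5] holders={T4}
Step 7: wait(T1) -> count=0 queue=[T5,T1] holders={T4}
Step 8: wait(T2) -> count=0 queue=[T5,T1,T2] holders={T4}
Step 9: signal(T4) -> count=0 queue=[T1,T2] holders={T5}
Step 10: signal(T5) -> count=0 queue=[T2] holders={T1}
Step 11: wait(T7) -> count=0 queue=[T2,T7] holders={T1}
Step 12: wait(T6) -> count=0 queue=[T2,T7,T6] holders={T1}
Step 13: signal(T1) -> count=0 queue=[T7,T6] holders={T2}
Step 14: wait(T4) -> count=0 queue=[T7,T6,T4] holders={T2}
Step 15: signal(T2) -> count=0 queue=[T6,T4] holders={T7}
Step 16: signal(T7) -> count=0 queue=[T4] holders={T6}
Step 17: wait(T2) -> count=0 queue=[T4,T2] holders={T6}
Final holders: T6

Answer: T6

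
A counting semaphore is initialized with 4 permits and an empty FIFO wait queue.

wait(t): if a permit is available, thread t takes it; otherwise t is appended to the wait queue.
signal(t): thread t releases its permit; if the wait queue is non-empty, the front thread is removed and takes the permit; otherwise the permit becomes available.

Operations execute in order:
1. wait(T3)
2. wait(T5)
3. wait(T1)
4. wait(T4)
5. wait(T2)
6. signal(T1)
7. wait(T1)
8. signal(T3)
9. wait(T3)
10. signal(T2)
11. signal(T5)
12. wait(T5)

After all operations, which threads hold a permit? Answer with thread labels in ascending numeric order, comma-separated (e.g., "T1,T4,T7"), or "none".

Step 1: wait(T3) -> count=3 queue=[] holders={T3}
Step 2: wait(T5) -> count=2 queue=[] holders={T3,T5}
Step 3: wait(T1) -> count=1 queue=[] holders={T1,T3,T5}
Step 4: wait(T4) -> count=0 queue=[] holders={T1,T3,T4,T5}
Step 5: wait(T2) -> count=0 queue=[T2] holders={T1,T3,T4,T5}
Step 6: signal(T1) -> count=0 queue=[] holders={T2,T3,T4,T5}
Step 7: wait(T1) -> count=0 queue=[T1] holders={T2,T3,T4,T5}
Step 8: signal(T3) -> count=0 queue=[] holders={T1,T2,T4,T5}
Step 9: wait(T3) -> count=0 queue=[T3] holders={T1,T2,T4,T5}
Step 10: signal(T2) -> count=0 queue=[] holders={T1,T3,T4,T5}
Step 11: signal(T5) -> count=1 queue=[] holders={T1,T3,T4}
Step 12: wait(T5) -> count=0 queue=[] holders={T1,T3,T4,T5}
Final holders: T1,T3,T4,T5

Answer: T1,T3,T4,T5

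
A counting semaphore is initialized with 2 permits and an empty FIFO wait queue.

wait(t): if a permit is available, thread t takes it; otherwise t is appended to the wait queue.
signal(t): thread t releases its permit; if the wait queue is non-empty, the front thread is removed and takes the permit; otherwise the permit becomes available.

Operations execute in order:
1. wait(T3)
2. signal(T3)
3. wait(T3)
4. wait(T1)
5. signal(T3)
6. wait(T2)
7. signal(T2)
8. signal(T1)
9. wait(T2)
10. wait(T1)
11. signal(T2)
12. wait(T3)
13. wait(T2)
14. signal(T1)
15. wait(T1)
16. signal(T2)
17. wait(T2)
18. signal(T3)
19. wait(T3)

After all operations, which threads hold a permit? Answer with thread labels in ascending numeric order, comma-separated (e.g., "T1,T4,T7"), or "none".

Answer: T1,T2

Derivation:
Step 1: wait(T3) -> count=1 queue=[] holders={T3}
Step 2: signal(T3) -> count=2 queue=[] holders={none}
Step 3: wait(T3) -> count=1 queue=[] holders={T3}
Step 4: wait(T1) -> count=0 queue=[] holders={T1,T3}
Step 5: signal(T3) -> count=1 queue=[] holders={T1}
Step 6: wait(T2) -> count=0 queue=[] holders={T1,T2}
Step 7: signal(T2) -> count=1 queue=[] holders={T1}
Step 8: signal(T1) -> count=2 queue=[] holders={none}
Step 9: wait(T2) -> count=1 queue=[] holders={T2}
Step 10: wait(T1) -> count=0 queue=[] holders={T1,T2}
Step 11: signal(T2) -> count=1 queue=[] holders={T1}
Step 12: wait(T3) -> count=0 queue=[] holders={T1,T3}
Step 13: wait(T2) -> count=0 queue=[T2] holders={T1,T3}
Step 14: signal(T1) -> count=0 queue=[] holders={T2,T3}
Step 15: wait(T1) -> count=0 queue=[T1] holders={T2,T3}
Step 16: signal(T2) -> count=0 queue=[] holders={T1,T3}
Step 17: wait(T2) -> count=0 queue=[T2] holders={T1,T3}
Step 18: signal(T3) -> count=0 queue=[] holders={T1,T2}
Step 19: wait(T3) -> count=0 queue=[T3] holders={T1,T2}
Final holders: T1,T2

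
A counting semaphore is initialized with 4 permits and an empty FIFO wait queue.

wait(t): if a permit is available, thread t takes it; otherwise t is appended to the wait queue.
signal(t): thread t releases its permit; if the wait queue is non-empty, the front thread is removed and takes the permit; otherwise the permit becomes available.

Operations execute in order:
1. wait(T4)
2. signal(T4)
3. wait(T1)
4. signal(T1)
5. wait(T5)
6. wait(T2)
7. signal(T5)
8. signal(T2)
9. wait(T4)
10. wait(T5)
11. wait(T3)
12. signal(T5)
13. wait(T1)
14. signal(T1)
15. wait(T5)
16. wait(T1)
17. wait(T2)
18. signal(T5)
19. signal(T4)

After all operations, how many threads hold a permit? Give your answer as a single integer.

Answer: 3

Derivation:
Step 1: wait(T4) -> count=3 queue=[] holders={T4}
Step 2: signal(T4) -> count=4 queue=[] holders={none}
Step 3: wait(T1) -> count=3 queue=[] holders={T1}
Step 4: signal(T1) -> count=4 queue=[] holders={none}
Step 5: wait(T5) -> count=3 queue=[] holders={T5}
Step 6: wait(T2) -> count=2 queue=[] holders={T2,T5}
Step 7: signal(T5) -> count=3 queue=[] holders={T2}
Step 8: signal(T2) -> count=4 queue=[] holders={none}
Step 9: wait(T4) -> count=3 queue=[] holders={T4}
Step 10: wait(T5) -> count=2 queue=[] holders={T4,T5}
Step 11: wait(T3) -> count=1 queue=[] holders={T3,T4,T5}
Step 12: signal(T5) -> count=2 queue=[] holders={T3,T4}
Step 13: wait(T1) -> count=1 queue=[] holders={T1,T3,T4}
Step 14: signal(T1) -> count=2 queue=[] holders={T3,T4}
Step 15: wait(T5) -> count=1 queue=[] holders={T3,T4,T5}
Step 16: wait(T1) -> count=0 queue=[] holders={T1,T3,T4,T5}
Step 17: wait(T2) -> count=0 queue=[T2] holders={T1,T3,T4,T5}
Step 18: signal(T5) -> count=0 queue=[] holders={T1,T2,T3,T4}
Step 19: signal(T4) -> count=1 queue=[] holders={T1,T2,T3}
Final holders: {T1,T2,T3} -> 3 thread(s)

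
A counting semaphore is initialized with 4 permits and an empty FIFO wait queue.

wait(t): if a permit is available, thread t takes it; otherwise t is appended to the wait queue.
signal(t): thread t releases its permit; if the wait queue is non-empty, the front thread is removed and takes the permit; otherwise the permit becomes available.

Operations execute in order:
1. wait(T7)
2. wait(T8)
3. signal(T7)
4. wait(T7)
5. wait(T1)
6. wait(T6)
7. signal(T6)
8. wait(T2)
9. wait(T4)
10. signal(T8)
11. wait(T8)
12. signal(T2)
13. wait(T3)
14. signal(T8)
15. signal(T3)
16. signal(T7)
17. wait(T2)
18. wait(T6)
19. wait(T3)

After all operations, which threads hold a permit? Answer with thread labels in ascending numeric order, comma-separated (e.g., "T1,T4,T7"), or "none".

Step 1: wait(T7) -> count=3 queue=[] holders={T7}
Step 2: wait(T8) -> count=2 queue=[] holders={T7,T8}
Step 3: signal(T7) -> count=3 queue=[] holders={T8}
Step 4: wait(T7) -> count=2 queue=[] holders={T7,T8}
Step 5: wait(T1) -> count=1 queue=[] holders={T1,T7,T8}
Step 6: wait(T6) -> count=0 queue=[] holders={T1,T6,T7,T8}
Step 7: signal(T6) -> count=1 queue=[] holders={T1,T7,T8}
Step 8: wait(T2) -> count=0 queue=[] holders={T1,T2,T7,T8}
Step 9: wait(T4) -> count=0 queue=[T4] holders={T1,T2,T7,T8}
Step 10: signal(T8) -> count=0 queue=[] holders={T1,T2,T4,T7}
Step 11: wait(T8) -> count=0 queue=[T8] holders={T1,T2,T4,T7}
Step 12: signal(T2) -> count=0 queue=[] holders={T1,T4,T7,T8}
Step 13: wait(T3) -> count=0 queue=[T3] holders={T1,T4,T7,T8}
Step 14: signal(T8) -> count=0 queue=[] holders={T1,T3,T4,T7}
Step 15: signal(T3) -> count=1 queue=[] holders={T1,T4,T7}
Step 16: signal(T7) -> count=2 queue=[] holders={T1,T4}
Step 17: wait(T2) -> count=1 queue=[] holders={T1,T2,T4}
Step 18: wait(T6) -> count=0 queue=[] holders={T1,T2,T4,T6}
Step 19: wait(T3) -> count=0 queue=[T3] holders={T1,T2,T4,T6}
Final holders: T1,T2,T4,T6

Answer: T1,T2,T4,T6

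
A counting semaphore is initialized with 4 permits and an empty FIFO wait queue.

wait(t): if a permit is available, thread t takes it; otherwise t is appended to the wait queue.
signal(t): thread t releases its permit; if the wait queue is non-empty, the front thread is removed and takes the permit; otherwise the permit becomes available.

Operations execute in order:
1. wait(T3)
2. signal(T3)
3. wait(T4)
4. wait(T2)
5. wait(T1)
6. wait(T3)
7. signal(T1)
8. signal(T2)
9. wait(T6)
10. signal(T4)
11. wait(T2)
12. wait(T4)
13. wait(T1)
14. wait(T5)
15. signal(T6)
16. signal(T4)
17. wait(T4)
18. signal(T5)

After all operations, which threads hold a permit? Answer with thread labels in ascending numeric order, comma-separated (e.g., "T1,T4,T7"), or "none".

Step 1: wait(T3) -> count=3 queue=[] holders={T3}
Step 2: signal(T3) -> count=4 queue=[] holders={none}
Step 3: wait(T4) -> count=3 queue=[] holders={T4}
Step 4: wait(T2) -> count=2 queue=[] holders={T2,T4}
Step 5: wait(T1) -> count=1 queue=[] holders={T1,T2,T4}
Step 6: wait(T3) -> count=0 queue=[] holders={T1,T2,T3,T4}
Step 7: signal(T1) -> count=1 queue=[] holders={T2,T3,T4}
Step 8: signal(T2) -> count=2 queue=[] holders={T3,T4}
Step 9: wait(T6) -> count=1 queue=[] holders={T3,T4,T6}
Step 10: signal(T4) -> count=2 queue=[] holders={T3,T6}
Step 11: wait(T2) -> count=1 queue=[] holders={T2,T3,T6}
Step 12: wait(T4) -> count=0 queue=[] holders={T2,T3,T4,T6}
Step 13: wait(T1) -> count=0 queue=[T1] holders={T2,T3,T4,T6}
Step 14: wait(T5) -> count=0 queue=[T1,T5] holders={T2,T3,T4,T6}
Step 15: signal(T6) -> count=0 queue=[T5] holders={T1,T2,T3,T4}
Step 16: signal(T4) -> count=0 queue=[] holders={T1,T2,T3,T5}
Step 17: wait(T4) -> count=0 queue=[T4] holders={T1,T2,T3,T5}
Step 18: signal(T5) -> count=0 queue=[] holders={T1,T2,T3,T4}
Final holders: T1,T2,T3,T4

Answer: T1,T2,T3,T4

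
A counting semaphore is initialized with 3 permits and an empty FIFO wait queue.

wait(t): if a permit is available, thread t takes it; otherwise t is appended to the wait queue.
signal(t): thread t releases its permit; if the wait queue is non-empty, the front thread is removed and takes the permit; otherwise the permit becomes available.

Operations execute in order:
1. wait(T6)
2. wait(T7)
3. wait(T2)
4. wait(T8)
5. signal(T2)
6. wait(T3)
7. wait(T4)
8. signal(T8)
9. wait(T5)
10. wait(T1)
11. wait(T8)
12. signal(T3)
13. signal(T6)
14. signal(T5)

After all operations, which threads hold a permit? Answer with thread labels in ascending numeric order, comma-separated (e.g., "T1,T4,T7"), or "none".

Answer: T1,T4,T7

Derivation:
Step 1: wait(T6) -> count=2 queue=[] holders={T6}
Step 2: wait(T7) -> count=1 queue=[] holders={T6,T7}
Step 3: wait(T2) -> count=0 queue=[] holders={T2,T6,T7}
Step 4: wait(T8) -> count=0 queue=[T8] holders={T2,T6,T7}
Step 5: signal(T2) -> count=0 queue=[] holders={T6,T7,T8}
Step 6: wait(T3) -> count=0 queue=[T3] holders={T6,T7,T8}
Step 7: wait(T4) -> count=0 queue=[T3,T4] holders={T6,T7,T8}
Step 8: signal(T8) -> count=0 queue=[T4] holders={T3,T6,T7}
Step 9: wait(T5) -> count=0 queue=[T4,T5] holders={T3,T6,T7}
Step 10: wait(T1) -> count=0 queue=[T4,T5,T1] holders={T3,T6,T7}
Step 11: wait(T8) -> count=0 queue=[T4,T5,T1,T8] holders={T3,T6,T7}
Step 12: signal(T3) -> count=0 queue=[T5,T1,T8] holders={T4,T6,T7}
Step 13: signal(T6) -> count=0 queue=[T1,T8] holders={T4,T5,T7}
Step 14: signal(T5) -> count=0 queue=[T8] holders={T1,T4,T7}
Final holders: T1,T4,T7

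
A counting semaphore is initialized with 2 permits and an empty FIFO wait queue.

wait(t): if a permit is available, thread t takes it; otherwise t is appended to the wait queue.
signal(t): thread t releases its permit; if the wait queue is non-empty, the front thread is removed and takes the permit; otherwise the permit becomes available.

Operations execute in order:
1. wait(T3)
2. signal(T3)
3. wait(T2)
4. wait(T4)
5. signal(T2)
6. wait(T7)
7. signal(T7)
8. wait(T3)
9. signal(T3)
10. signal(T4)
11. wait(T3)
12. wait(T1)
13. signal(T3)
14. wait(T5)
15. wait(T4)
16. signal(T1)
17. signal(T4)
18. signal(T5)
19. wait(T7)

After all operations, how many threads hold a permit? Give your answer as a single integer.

Step 1: wait(T3) -> count=1 queue=[] holders={T3}
Step 2: signal(T3) -> count=2 queue=[] holders={none}
Step 3: wait(T2) -> count=1 queue=[] holders={T2}
Step 4: wait(T4) -> count=0 queue=[] holders={T2,T4}
Step 5: signal(T2) -> count=1 queue=[] holders={T4}
Step 6: wait(T7) -> count=0 queue=[] holders={T4,T7}
Step 7: signal(T7) -> count=1 queue=[] holders={T4}
Step 8: wait(T3) -> count=0 queue=[] holders={T3,T4}
Step 9: signal(T3) -> count=1 queue=[] holders={T4}
Step 10: signal(T4) -> count=2 queue=[] holders={none}
Step 11: wait(T3) -> count=1 queue=[] holders={T3}
Step 12: wait(T1) -> count=0 queue=[] holders={T1,T3}
Step 13: signal(T3) -> count=1 queue=[] holders={T1}
Step 14: wait(T5) -> count=0 queue=[] holders={T1,T5}
Step 15: wait(T4) -> count=0 queue=[T4] holders={T1,T5}
Step 16: signal(T1) -> count=0 queue=[] holders={T4,T5}
Step 17: signal(T4) -> count=1 queue=[] holders={T5}
Step 18: signal(T5) -> count=2 queue=[] holders={none}
Step 19: wait(T7) -> count=1 queue=[] holders={T7}
Final holders: {T7} -> 1 thread(s)

Answer: 1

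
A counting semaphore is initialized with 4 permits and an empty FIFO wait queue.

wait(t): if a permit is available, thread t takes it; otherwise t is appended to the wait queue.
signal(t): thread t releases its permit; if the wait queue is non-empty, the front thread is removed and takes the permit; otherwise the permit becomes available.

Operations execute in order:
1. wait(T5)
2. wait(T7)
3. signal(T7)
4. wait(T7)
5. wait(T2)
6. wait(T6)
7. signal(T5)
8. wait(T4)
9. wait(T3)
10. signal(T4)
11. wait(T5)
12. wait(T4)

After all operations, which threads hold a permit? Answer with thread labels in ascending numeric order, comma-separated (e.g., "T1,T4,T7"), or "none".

Answer: T2,T3,T6,T7

Derivation:
Step 1: wait(T5) -> count=3 queue=[] holders={T5}
Step 2: wait(T7) -> count=2 queue=[] holders={T5,T7}
Step 3: signal(T7) -> count=3 queue=[] holders={T5}
Step 4: wait(T7) -> count=2 queue=[] holders={T5,T7}
Step 5: wait(T2) -> count=1 queue=[] holders={T2,T5,T7}
Step 6: wait(T6) -> count=0 queue=[] holders={T2,T5,T6,T7}
Step 7: signal(T5) -> count=1 queue=[] holders={T2,T6,T7}
Step 8: wait(T4) -> count=0 queue=[] holders={T2,T4,T6,T7}
Step 9: wait(T3) -> count=0 queue=[T3] holders={T2,T4,T6,T7}
Step 10: signal(T4) -> count=0 queue=[] holders={T2,T3,T6,T7}
Step 11: wait(T5) -> count=0 queue=[T5] holders={T2,T3,T6,T7}
Step 12: wait(T4) -> count=0 queue=[T5,T4] holders={T2,T3,T6,T7}
Final holders: T2,T3,T6,T7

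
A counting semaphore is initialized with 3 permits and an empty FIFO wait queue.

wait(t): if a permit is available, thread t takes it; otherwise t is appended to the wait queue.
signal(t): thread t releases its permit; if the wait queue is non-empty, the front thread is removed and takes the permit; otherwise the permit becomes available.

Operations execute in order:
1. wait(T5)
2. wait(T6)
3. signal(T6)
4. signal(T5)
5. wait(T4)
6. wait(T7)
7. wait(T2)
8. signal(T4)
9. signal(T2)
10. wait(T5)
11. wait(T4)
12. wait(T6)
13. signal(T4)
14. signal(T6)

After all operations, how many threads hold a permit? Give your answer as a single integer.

Answer: 2

Derivation:
Step 1: wait(T5) -> count=2 queue=[] holders={T5}
Step 2: wait(T6) -> count=1 queue=[] holders={T5,T6}
Step 3: signal(T6) -> count=2 queue=[] holders={T5}
Step 4: signal(T5) -> count=3 queue=[] holders={none}
Step 5: wait(T4) -> count=2 queue=[] holders={T4}
Step 6: wait(T7) -> count=1 queue=[] holders={T4,T7}
Step 7: wait(T2) -> count=0 queue=[] holders={T2,T4,T7}
Step 8: signal(T4) -> count=1 queue=[] holders={T2,T7}
Step 9: signal(T2) -> count=2 queue=[] holders={T7}
Step 10: wait(T5) -> count=1 queue=[] holders={T5,T7}
Step 11: wait(T4) -> count=0 queue=[] holders={T4,T5,T7}
Step 12: wait(T6) -> count=0 queue=[T6] holders={T4,T5,T7}
Step 13: signal(T4) -> count=0 queue=[] holders={T5,T6,T7}
Step 14: signal(T6) -> count=1 queue=[] holders={T5,T7}
Final holders: {T5,T7} -> 2 thread(s)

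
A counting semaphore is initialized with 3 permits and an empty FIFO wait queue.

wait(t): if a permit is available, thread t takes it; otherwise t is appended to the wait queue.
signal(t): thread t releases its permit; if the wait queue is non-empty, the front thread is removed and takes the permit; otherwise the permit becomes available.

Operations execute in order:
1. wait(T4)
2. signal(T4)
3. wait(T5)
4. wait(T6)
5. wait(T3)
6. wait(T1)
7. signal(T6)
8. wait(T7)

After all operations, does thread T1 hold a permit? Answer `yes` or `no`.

Step 1: wait(T4) -> count=2 queue=[] holders={T4}
Step 2: signal(T4) -> count=3 queue=[] holders={none}
Step 3: wait(T5) -> count=2 queue=[] holders={T5}
Step 4: wait(T6) -> count=1 queue=[] holders={T5,T6}
Step 5: wait(T3) -> count=0 queue=[] holders={T3,T5,T6}
Step 6: wait(T1) -> count=0 queue=[T1] holders={T3,T5,T6}
Step 7: signal(T6) -> count=0 queue=[] holders={T1,T3,T5}
Step 8: wait(T7) -> count=0 queue=[T7] holders={T1,T3,T5}
Final holders: {T1,T3,T5} -> T1 in holders

Answer: yes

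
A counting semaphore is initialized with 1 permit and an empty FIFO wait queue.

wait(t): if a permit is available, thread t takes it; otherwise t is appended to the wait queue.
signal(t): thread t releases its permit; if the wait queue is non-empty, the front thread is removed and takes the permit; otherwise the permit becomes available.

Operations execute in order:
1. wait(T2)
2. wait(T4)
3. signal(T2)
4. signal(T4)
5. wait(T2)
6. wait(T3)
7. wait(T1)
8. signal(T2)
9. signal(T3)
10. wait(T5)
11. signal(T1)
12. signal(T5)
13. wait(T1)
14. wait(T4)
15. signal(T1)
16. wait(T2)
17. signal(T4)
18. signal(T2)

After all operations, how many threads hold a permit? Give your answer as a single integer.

Answer: 0

Derivation:
Step 1: wait(T2) -> count=0 queue=[] holders={T2}
Step 2: wait(T4) -> count=0 queue=[T4] holders={T2}
Step 3: signal(T2) -> count=0 queue=[] holders={T4}
Step 4: signal(T4) -> count=1 queue=[] holders={none}
Step 5: wait(T2) -> count=0 queue=[] holders={T2}
Step 6: wait(T3) -> count=0 queue=[T3] holders={T2}
Step 7: wait(T1) -> count=0 queue=[T3,T1] holders={T2}
Step 8: signal(T2) -> count=0 queue=[T1] holders={T3}
Step 9: signal(T3) -> count=0 queue=[] holders={T1}
Step 10: wait(T5) -> count=0 queue=[T5] holders={T1}
Step 11: signal(T1) -> count=0 queue=[] holders={T5}
Step 12: signal(T5) -> count=1 queue=[] holders={none}
Step 13: wait(T1) -> count=0 queue=[] holders={T1}
Step 14: wait(T4) -> count=0 queue=[T4] holders={T1}
Step 15: signal(T1) -> count=0 queue=[] holders={T4}
Step 16: wait(T2) -> count=0 queue=[T2] holders={T4}
Step 17: signal(T4) -> count=0 queue=[] holders={T2}
Step 18: signal(T2) -> count=1 queue=[] holders={none}
Final holders: {none} -> 0 thread(s)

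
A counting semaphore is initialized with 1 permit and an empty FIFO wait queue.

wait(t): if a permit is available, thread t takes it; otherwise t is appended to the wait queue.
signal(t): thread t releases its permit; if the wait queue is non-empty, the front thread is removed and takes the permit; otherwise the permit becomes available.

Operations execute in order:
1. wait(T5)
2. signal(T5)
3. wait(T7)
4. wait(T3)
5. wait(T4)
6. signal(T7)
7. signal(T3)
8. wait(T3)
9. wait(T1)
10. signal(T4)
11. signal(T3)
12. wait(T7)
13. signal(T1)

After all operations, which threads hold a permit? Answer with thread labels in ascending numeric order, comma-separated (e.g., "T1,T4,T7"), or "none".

Answer: T7

Derivation:
Step 1: wait(T5) -> count=0 queue=[] holders={T5}
Step 2: signal(T5) -> count=1 queue=[] holders={none}
Step 3: wait(T7) -> count=0 queue=[] holders={T7}
Step 4: wait(T3) -> count=0 queue=[T3] holders={T7}
Step 5: wait(T4) -> count=0 queue=[T3,T4] holders={T7}
Step 6: signal(T7) -> count=0 queue=[T4] holders={T3}
Step 7: signal(T3) -> count=0 queue=[] holders={T4}
Step 8: wait(T3) -> count=0 queue=[T3] holders={T4}
Step 9: wait(T1) -> count=0 queue=[T3,T1] holders={T4}
Step 10: signal(T4) -> count=0 queue=[T1] holders={T3}
Step 11: signal(T3) -> count=0 queue=[] holders={T1}
Step 12: wait(T7) -> count=0 queue=[T7] holders={T1}
Step 13: signal(T1) -> count=0 queue=[] holders={T7}
Final holders: T7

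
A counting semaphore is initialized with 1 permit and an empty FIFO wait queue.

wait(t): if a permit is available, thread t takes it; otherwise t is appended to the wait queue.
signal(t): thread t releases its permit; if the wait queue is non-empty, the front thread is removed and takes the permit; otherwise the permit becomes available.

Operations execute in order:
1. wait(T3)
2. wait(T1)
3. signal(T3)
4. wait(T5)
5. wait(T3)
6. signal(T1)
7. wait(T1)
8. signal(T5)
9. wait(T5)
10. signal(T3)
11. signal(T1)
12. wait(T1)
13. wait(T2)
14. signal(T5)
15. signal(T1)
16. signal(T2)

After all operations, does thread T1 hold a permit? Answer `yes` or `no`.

Answer: no

Derivation:
Step 1: wait(T3) -> count=0 queue=[] holders={T3}
Step 2: wait(T1) -> count=0 queue=[T1] holders={T3}
Step 3: signal(T3) -> count=0 queue=[] holders={T1}
Step 4: wait(T5) -> count=0 queue=[T5] holders={T1}
Step 5: wait(T3) -> count=0 queue=[T5,T3] holders={T1}
Step 6: signal(T1) -> count=0 queue=[T3] holders={T5}
Step 7: wait(T1) -> count=0 queue=[T3,T1] holders={T5}
Step 8: signal(T5) -> count=0 queue=[T1] holders={T3}
Step 9: wait(T5) -> count=0 queue=[T1,T5] holders={T3}
Step 10: signal(T3) -> count=0 queue=[T5] holders={T1}
Step 11: signal(T1) -> count=0 queue=[] holders={T5}
Step 12: wait(T1) -> count=0 queue=[T1] holders={T5}
Step 13: wait(T2) -> count=0 queue=[T1,T2] holders={T5}
Step 14: signal(T5) -> count=0 queue=[T2] holders={T1}
Step 15: signal(T1) -> count=0 queue=[] holders={T2}
Step 16: signal(T2) -> count=1 queue=[] holders={none}
Final holders: {none} -> T1 not in holders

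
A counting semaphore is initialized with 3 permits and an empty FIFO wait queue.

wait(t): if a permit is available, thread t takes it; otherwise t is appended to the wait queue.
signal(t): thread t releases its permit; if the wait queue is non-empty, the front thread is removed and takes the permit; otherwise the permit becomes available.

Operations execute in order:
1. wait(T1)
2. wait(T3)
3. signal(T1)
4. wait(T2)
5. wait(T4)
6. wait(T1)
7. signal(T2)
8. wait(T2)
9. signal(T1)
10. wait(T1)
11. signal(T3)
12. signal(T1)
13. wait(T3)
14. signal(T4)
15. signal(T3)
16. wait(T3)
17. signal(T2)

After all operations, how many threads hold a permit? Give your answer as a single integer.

Answer: 1

Derivation:
Step 1: wait(T1) -> count=2 queue=[] holders={T1}
Step 2: wait(T3) -> count=1 queue=[] holders={T1,T3}
Step 3: signal(T1) -> count=2 queue=[] holders={T3}
Step 4: wait(T2) -> count=1 queue=[] holders={T2,T3}
Step 5: wait(T4) -> count=0 queue=[] holders={T2,T3,T4}
Step 6: wait(T1) -> count=0 queue=[T1] holders={T2,T3,T4}
Step 7: signal(T2) -> count=0 queue=[] holders={T1,T3,T4}
Step 8: wait(T2) -> count=0 queue=[T2] holders={T1,T3,T4}
Step 9: signal(T1) -> count=0 queue=[] holders={T2,T3,T4}
Step 10: wait(T1) -> count=0 queue=[T1] holders={T2,T3,T4}
Step 11: signal(T3) -> count=0 queue=[] holders={T1,T2,T4}
Step 12: signal(T1) -> count=1 queue=[] holders={T2,T4}
Step 13: wait(T3) -> count=0 queue=[] holders={T2,T3,T4}
Step 14: signal(T4) -> count=1 queue=[] holders={T2,T3}
Step 15: signal(T3) -> count=2 queue=[] holders={T2}
Step 16: wait(T3) -> count=1 queue=[] holders={T2,T3}
Step 17: signal(T2) -> count=2 queue=[] holders={T3}
Final holders: {T3} -> 1 thread(s)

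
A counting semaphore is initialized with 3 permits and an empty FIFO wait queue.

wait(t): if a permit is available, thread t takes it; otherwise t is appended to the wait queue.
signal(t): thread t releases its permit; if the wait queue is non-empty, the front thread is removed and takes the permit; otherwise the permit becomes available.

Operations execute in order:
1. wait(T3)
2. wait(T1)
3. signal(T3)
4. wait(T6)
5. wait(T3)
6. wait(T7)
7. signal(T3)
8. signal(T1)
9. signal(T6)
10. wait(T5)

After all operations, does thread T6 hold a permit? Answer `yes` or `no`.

Step 1: wait(T3) -> count=2 queue=[] holders={T3}
Step 2: wait(T1) -> count=1 queue=[] holders={T1,T3}
Step 3: signal(T3) -> count=2 queue=[] holders={T1}
Step 4: wait(T6) -> count=1 queue=[] holders={T1,T6}
Step 5: wait(T3) -> count=0 queue=[] holders={T1,T3,T6}
Step 6: wait(T7) -> count=0 queue=[T7] holders={T1,T3,T6}
Step 7: signal(T3) -> count=0 queue=[] holders={T1,T6,T7}
Step 8: signal(T1) -> count=1 queue=[] holders={T6,T7}
Step 9: signal(T6) -> count=2 queue=[] holders={T7}
Step 10: wait(T5) -> count=1 queue=[] holders={T5,T7}
Final holders: {T5,T7} -> T6 not in holders

Answer: no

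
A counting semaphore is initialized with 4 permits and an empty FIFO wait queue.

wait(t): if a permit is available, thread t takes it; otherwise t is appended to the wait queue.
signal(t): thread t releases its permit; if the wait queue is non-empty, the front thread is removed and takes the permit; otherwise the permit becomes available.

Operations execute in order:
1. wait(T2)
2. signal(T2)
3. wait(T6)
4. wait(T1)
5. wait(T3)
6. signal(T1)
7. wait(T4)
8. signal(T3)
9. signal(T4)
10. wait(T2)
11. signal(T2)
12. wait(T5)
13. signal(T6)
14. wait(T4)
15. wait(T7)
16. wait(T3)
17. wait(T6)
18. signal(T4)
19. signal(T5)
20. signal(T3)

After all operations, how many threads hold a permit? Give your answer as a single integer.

Step 1: wait(T2) -> count=3 queue=[] holders={T2}
Step 2: signal(T2) -> count=4 queue=[] holders={none}
Step 3: wait(T6) -> count=3 queue=[] holders={T6}
Step 4: wait(T1) -> count=2 queue=[] holders={T1,T6}
Step 5: wait(T3) -> count=1 queue=[] holders={T1,T3,T6}
Step 6: signal(T1) -> count=2 queue=[] holders={T3,T6}
Step 7: wait(T4) -> count=1 queue=[] holders={T3,T4,T6}
Step 8: signal(T3) -> count=2 queue=[] holders={T4,T6}
Step 9: signal(T4) -> count=3 queue=[] holders={T6}
Step 10: wait(T2) -> count=2 queue=[] holders={T2,T6}
Step 11: signal(T2) -> count=3 queue=[] holders={T6}
Step 12: wait(T5) -> count=2 queue=[] holders={T5,T6}
Step 13: signal(T6) -> count=3 queue=[] holders={T5}
Step 14: wait(T4) -> count=2 queue=[] holders={T4,T5}
Step 15: wait(T7) -> count=1 queue=[] holders={T4,T5,T7}
Step 16: wait(T3) -> count=0 queue=[] holders={T3,T4,T5,T7}
Step 17: wait(T6) -> count=0 queue=[T6] holders={T3,T4,T5,T7}
Step 18: signal(T4) -> count=0 queue=[] holders={T3,T5,T6,T7}
Step 19: signal(T5) -> count=1 queue=[] holders={T3,T6,T7}
Step 20: signal(T3) -> count=2 queue=[] holders={T6,T7}
Final holders: {T6,T7} -> 2 thread(s)

Answer: 2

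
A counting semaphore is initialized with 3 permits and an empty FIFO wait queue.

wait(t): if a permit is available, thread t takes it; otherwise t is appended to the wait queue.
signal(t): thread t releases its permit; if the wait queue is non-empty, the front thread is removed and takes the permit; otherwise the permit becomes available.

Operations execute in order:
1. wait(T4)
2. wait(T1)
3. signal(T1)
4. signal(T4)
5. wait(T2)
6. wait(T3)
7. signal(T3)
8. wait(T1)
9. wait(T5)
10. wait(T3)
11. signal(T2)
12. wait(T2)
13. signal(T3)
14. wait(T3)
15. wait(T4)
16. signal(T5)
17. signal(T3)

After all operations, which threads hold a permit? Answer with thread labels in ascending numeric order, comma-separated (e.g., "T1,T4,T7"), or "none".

Step 1: wait(T4) -> count=2 queue=[] holders={T4}
Step 2: wait(T1) -> count=1 queue=[] holders={T1,T4}
Step 3: signal(T1) -> count=2 queue=[] holders={T4}
Step 4: signal(T4) -> count=3 queue=[] holders={none}
Step 5: wait(T2) -> count=2 queue=[] holders={T2}
Step 6: wait(T3) -> count=1 queue=[] holders={T2,T3}
Step 7: signal(T3) -> count=2 queue=[] holders={T2}
Step 8: wait(T1) -> count=1 queue=[] holders={T1,T2}
Step 9: wait(T5) -> count=0 queue=[] holders={T1,T2,T5}
Step 10: wait(T3) -> count=0 queue=[T3] holders={T1,T2,T5}
Step 11: signal(T2) -> count=0 queue=[] holders={T1,T3,T5}
Step 12: wait(T2) -> count=0 queue=[T2] holders={T1,T3,T5}
Step 13: signal(T3) -> count=0 queue=[] holders={T1,T2,T5}
Step 14: wait(T3) -> count=0 queue=[T3] holders={T1,T2,T5}
Step 15: wait(T4) -> count=0 queue=[T3,T4] holders={T1,T2,T5}
Step 16: signal(T5) -> count=0 queue=[T4] holders={T1,T2,T3}
Step 17: signal(T3) -> count=0 queue=[] holders={T1,T2,T4}
Final holders: T1,T2,T4

Answer: T1,T2,T4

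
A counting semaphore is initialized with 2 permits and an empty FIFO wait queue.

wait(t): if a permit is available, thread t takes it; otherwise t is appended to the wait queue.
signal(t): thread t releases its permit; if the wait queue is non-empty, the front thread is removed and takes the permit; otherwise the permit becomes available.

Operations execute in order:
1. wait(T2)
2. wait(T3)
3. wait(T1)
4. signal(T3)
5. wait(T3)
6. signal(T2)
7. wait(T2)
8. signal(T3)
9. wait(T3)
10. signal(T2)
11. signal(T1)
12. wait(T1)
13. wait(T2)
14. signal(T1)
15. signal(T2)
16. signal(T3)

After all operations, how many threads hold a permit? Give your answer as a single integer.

Step 1: wait(T2) -> count=1 queue=[] holders={T2}
Step 2: wait(T3) -> count=0 queue=[] holders={T2,T3}
Step 3: wait(T1) -> count=0 queue=[T1] holders={T2,T3}
Step 4: signal(T3) -> count=0 queue=[] holders={T1,T2}
Step 5: wait(T3) -> count=0 queue=[T3] holders={T1,T2}
Step 6: signal(T2) -> count=0 queue=[] holders={T1,T3}
Step 7: wait(T2) -> count=0 queue=[T2] holders={T1,T3}
Step 8: signal(T3) -> count=0 queue=[] holders={T1,T2}
Step 9: wait(T3) -> count=0 queue=[T3] holders={T1,T2}
Step 10: signal(T2) -> count=0 queue=[] holders={T1,T3}
Step 11: signal(T1) -> count=1 queue=[] holders={T3}
Step 12: wait(T1) -> count=0 queue=[] holders={T1,T3}
Step 13: wait(T2) -> count=0 queue=[T2] holders={T1,T3}
Step 14: signal(T1) -> count=0 queue=[] holders={T2,T3}
Step 15: signal(T2) -> count=1 queue=[] holders={T3}
Step 16: signal(T3) -> count=2 queue=[] holders={none}
Final holders: {none} -> 0 thread(s)

Answer: 0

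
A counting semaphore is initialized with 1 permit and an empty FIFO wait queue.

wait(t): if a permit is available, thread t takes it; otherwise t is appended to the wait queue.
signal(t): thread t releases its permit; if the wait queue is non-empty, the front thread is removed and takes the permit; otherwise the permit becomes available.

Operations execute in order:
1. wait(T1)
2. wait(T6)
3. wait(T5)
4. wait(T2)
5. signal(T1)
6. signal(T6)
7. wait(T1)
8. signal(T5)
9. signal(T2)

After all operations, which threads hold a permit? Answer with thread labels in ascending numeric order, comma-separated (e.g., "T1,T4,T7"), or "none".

Answer: T1

Derivation:
Step 1: wait(T1) -> count=0 queue=[] holders={T1}
Step 2: wait(T6) -> count=0 queue=[T6] holders={T1}
Step 3: wait(T5) -> count=0 queue=[T6,T5] holders={T1}
Step 4: wait(T2) -> count=0 queue=[T6,T5,T2] holders={T1}
Step 5: signal(T1) -> count=0 queue=[T5,T2] holders={T6}
Step 6: signal(T6) -> count=0 queue=[T2] holders={T5}
Step 7: wait(T1) -> count=0 queue=[T2,T1] holders={T5}
Step 8: signal(T5) -> count=0 queue=[T1] holders={T2}
Step 9: signal(T2) -> count=0 queue=[] holders={T1}
Final holders: T1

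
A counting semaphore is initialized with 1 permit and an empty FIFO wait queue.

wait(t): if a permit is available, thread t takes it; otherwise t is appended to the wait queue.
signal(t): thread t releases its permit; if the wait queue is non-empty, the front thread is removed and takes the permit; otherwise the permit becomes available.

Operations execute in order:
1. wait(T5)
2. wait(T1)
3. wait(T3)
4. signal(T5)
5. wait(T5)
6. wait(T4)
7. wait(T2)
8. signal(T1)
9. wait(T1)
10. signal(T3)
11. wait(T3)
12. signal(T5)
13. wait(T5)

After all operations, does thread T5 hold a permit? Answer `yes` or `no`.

Answer: no

Derivation:
Step 1: wait(T5) -> count=0 queue=[] holders={T5}
Step 2: wait(T1) -> count=0 queue=[T1] holders={T5}
Step 3: wait(T3) -> count=0 queue=[T1,T3] holders={T5}
Step 4: signal(T5) -> count=0 queue=[T3] holders={T1}
Step 5: wait(T5) -> count=0 queue=[T3,T5] holders={T1}
Step 6: wait(T4) -> count=0 queue=[T3,T5,T4] holders={T1}
Step 7: wait(T2) -> count=0 queue=[T3,T5,T4,T2] holders={T1}
Step 8: signal(T1) -> count=0 queue=[T5,T4,T2] holders={T3}
Step 9: wait(T1) -> count=0 queue=[T5,T4,T2,T1] holders={T3}
Step 10: signal(T3) -> count=0 queue=[T4,T2,T1] holders={T5}
Step 11: wait(T3) -> count=0 queue=[T4,T2,T1,T3] holders={T5}
Step 12: signal(T5) -> count=0 queue=[T2,T1,T3] holders={T4}
Step 13: wait(T5) -> count=0 queue=[T2,T1,T3,T5] holders={T4}
Final holders: {T4} -> T5 not in holders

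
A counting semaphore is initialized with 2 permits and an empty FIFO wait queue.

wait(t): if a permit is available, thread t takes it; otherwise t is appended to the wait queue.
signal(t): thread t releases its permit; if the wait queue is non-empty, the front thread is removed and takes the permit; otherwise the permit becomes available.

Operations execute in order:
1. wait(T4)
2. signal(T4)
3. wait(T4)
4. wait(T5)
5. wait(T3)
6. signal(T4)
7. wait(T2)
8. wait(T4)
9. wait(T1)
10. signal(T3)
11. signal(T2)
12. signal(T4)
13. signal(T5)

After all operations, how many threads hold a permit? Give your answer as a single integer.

Answer: 1

Derivation:
Step 1: wait(T4) -> count=1 queue=[] holders={T4}
Step 2: signal(T4) -> count=2 queue=[] holders={none}
Step 3: wait(T4) -> count=1 queue=[] holders={T4}
Step 4: wait(T5) -> count=0 queue=[] holders={T4,T5}
Step 5: wait(T3) -> count=0 queue=[T3] holders={T4,T5}
Step 6: signal(T4) -> count=0 queue=[] holders={T3,T5}
Step 7: wait(T2) -> count=0 queue=[T2] holders={T3,T5}
Step 8: wait(T4) -> count=0 queue=[T2,T4] holders={T3,T5}
Step 9: wait(T1) -> count=0 queue=[T2,T4,T1] holders={T3,T5}
Step 10: signal(T3) -> count=0 queue=[T4,T1] holders={T2,T5}
Step 11: signal(T2) -> count=0 queue=[T1] holders={T4,T5}
Step 12: signal(T4) -> count=0 queue=[] holders={T1,T5}
Step 13: signal(T5) -> count=1 queue=[] holders={T1}
Final holders: {T1} -> 1 thread(s)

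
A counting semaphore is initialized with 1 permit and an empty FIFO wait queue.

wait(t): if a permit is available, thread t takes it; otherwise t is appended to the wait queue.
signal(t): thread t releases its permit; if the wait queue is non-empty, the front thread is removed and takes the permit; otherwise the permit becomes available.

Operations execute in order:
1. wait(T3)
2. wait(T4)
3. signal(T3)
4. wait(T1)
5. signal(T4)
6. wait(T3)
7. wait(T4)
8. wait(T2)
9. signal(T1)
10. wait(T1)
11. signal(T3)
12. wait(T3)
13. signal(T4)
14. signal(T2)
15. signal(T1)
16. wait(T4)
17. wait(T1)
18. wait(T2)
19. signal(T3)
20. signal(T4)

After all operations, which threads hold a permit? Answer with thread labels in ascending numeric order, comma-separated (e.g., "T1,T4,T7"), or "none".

Answer: T1

Derivation:
Step 1: wait(T3) -> count=0 queue=[] holders={T3}
Step 2: wait(T4) -> count=0 queue=[T4] holders={T3}
Step 3: signal(T3) -> count=0 queue=[] holders={T4}
Step 4: wait(T1) -> count=0 queue=[T1] holders={T4}
Step 5: signal(T4) -> count=0 queue=[] holders={T1}
Step 6: wait(T3) -> count=0 queue=[T3] holders={T1}
Step 7: wait(T4) -> count=0 queue=[T3,T4] holders={T1}
Step 8: wait(T2) -> count=0 queue=[T3,T4,T2] holders={T1}
Step 9: signal(T1) -> count=0 queue=[T4,T2] holders={T3}
Step 10: wait(T1) -> count=0 queue=[T4,T2,T1] holders={T3}
Step 11: signal(T3) -> count=0 queue=[T2,T1] holders={T4}
Step 12: wait(T3) -> count=0 queue=[T2,T1,T3] holders={T4}
Step 13: signal(T4) -> count=0 queue=[T1,T3] holders={T2}
Step 14: signal(T2) -> count=0 queue=[T3] holders={T1}
Step 15: signal(T1) -> count=0 queue=[] holders={T3}
Step 16: wait(T4) -> count=0 queue=[T4] holders={T3}
Step 17: wait(T1) -> count=0 queue=[T4,T1] holders={T3}
Step 18: wait(T2) -> count=0 queue=[T4,T1,T2] holders={T3}
Step 19: signal(T3) -> count=0 queue=[T1,T2] holders={T4}
Step 20: signal(T4) -> count=0 queue=[T2] holders={T1}
Final holders: T1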